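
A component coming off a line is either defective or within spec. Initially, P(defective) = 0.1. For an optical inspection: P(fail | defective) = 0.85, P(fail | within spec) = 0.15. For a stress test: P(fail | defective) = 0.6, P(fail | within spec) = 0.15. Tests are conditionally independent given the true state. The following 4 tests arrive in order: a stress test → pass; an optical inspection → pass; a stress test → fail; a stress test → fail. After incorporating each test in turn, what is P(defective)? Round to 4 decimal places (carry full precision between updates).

After a stress test='pass': P(defective) = 0.4·0.1000 / (0.4·0.1000 + 0.85·0.9000) ≈ 0.0497
After an optical inspection='pass': P(defective) = 0.15·0.0497 / (0.15·0.0497 + 0.85·0.9503) ≈ 0.0091
After a stress test='fail': P(defective) = 0.6·0.0091 / (0.6·0.0091 + 0.15·0.9909) ≈ 0.0356
After a stress test='fail': P(defective) = 0.6·0.0356 / (0.6·0.0356 + 0.15·0.9644) ≈ 0.1286

0.1286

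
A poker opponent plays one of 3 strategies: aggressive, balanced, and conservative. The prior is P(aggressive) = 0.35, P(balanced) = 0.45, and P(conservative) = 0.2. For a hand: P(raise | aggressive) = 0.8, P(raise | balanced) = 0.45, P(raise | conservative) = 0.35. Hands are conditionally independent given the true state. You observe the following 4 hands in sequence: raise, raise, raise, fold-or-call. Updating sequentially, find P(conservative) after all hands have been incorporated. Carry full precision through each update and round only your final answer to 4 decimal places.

0.0871

After 'raise': normaliser = 0.8·0.3500 + 0.45·0.4500 + 0.35·0.2000; P(aggressive) ≈ 0.5068, P(balanced) ≈ 0.3665, P(conservative) ≈ 0.1267
After 'raise': normaliser = 0.8·0.5068 + 0.45·0.3665 + 0.35·0.1267; P(aggressive) ≈ 0.6596, P(balanced) ≈ 0.2683, P(conservative) ≈ 0.0721
After 'raise': normaliser = 0.8·0.6596 + 0.45·0.2683 + 0.35·0.0721; P(aggressive) ≈ 0.7833, P(balanced) ≈ 0.1792, P(conservative) ≈ 0.0375
After 'fold-or-call': normaliser = 0.2·0.7833 + 0.55·0.1792 + 0.65·0.0375; P(aggressive) ≈ 0.5603, P(balanced) ≈ 0.3526, P(conservative) ≈ 0.0871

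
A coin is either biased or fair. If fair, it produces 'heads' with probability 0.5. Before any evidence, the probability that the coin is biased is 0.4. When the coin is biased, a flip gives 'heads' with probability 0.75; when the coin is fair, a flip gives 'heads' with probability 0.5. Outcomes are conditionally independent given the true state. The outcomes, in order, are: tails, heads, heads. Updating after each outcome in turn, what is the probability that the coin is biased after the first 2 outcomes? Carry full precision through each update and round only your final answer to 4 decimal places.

0.3333

Each posterior becomes the prior for the next update.
After 'tails': P(biased) = 0.25·0.4000 / (0.25·0.4000 + 0.5·0.6000) ≈ 0.2500
After 'heads': P(biased) = 0.75·0.2500 / (0.75·0.2500 + 0.5·0.7500) ≈ 0.3333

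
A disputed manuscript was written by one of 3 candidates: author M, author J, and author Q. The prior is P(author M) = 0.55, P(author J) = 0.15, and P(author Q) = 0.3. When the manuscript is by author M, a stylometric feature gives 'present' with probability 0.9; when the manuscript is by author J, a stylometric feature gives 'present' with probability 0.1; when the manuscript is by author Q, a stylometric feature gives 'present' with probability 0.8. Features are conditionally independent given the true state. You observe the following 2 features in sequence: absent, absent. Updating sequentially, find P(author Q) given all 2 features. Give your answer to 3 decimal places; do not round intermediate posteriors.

After 'absent': normaliser = 0.1·0.5500 + 0.9·0.1500 + 0.2·0.3000; P(author M) ≈ 0.2200, P(author J) ≈ 0.5400, P(author Q) ≈ 0.2400
After 'absent': normaliser = 0.1·0.2200 + 0.9·0.5400 + 0.2·0.2400; P(author M) ≈ 0.0396, P(author J) ≈ 0.8741, P(author Q) ≈ 0.0863

0.086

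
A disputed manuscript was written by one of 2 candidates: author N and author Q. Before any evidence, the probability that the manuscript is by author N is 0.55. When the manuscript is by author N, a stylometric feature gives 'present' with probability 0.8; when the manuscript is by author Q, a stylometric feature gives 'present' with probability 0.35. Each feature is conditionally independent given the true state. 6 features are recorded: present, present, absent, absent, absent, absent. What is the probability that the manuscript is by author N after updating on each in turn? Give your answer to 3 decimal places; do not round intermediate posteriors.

0.054

After 'present': P(author N) = 0.8·0.5500 / (0.8·0.5500 + 0.35·0.4500) ≈ 0.7364
After 'present': P(author N) = 0.8·0.7364 / (0.8·0.7364 + 0.35·0.2636) ≈ 0.8646
After 'absent': P(author N) = 0.2·0.8646 / (0.2·0.8646 + 0.65·0.1354) ≈ 0.6627
After 'absent': P(author N) = 0.2·0.6627 / (0.2·0.6627 + 0.65·0.3373) ≈ 0.3768
After 'absent': P(author N) = 0.2·0.3768 / (0.2·0.3768 + 0.65·0.6232) ≈ 0.1568
After 'absent': P(author N) = 0.2·0.1568 / (0.2·0.1568 + 0.65·0.8432) ≈ 0.0541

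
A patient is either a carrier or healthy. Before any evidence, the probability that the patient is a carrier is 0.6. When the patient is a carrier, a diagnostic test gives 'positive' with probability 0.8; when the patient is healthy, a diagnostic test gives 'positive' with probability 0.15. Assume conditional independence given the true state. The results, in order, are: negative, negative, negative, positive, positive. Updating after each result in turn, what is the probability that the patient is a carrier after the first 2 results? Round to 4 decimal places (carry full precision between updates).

After 'negative': P(carrier) = 0.2·0.6000 / (0.2·0.6000 + 0.85·0.4000) ≈ 0.2609
After 'negative': P(carrier) = 0.2·0.2609 / (0.2·0.2609 + 0.85·0.7391) ≈ 0.0767

0.0767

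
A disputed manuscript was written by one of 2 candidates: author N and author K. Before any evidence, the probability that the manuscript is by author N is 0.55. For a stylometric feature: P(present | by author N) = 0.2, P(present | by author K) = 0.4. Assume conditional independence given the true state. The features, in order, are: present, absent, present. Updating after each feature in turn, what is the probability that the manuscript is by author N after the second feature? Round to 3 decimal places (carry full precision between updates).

0.449

After 'present': P(author N) = 0.2·0.5500 / (0.2·0.5500 + 0.4·0.4500) ≈ 0.3793
After 'absent': P(author N) = 0.8·0.3793 / (0.8·0.3793 + 0.6·0.6207) ≈ 0.4490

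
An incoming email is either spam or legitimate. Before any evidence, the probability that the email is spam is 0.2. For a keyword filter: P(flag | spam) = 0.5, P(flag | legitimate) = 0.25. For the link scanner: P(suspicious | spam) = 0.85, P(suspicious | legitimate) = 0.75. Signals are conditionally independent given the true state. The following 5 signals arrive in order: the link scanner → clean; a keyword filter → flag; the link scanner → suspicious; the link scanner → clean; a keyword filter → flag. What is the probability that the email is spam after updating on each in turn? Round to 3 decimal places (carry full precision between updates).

0.290

After the link scanner='clean': P(spam) = 0.15·0.2000 / (0.15·0.2000 + 0.25·0.8000) ≈ 0.1304
After a keyword filter='flag': P(spam) = 0.5·0.1304 / (0.5·0.1304 + 0.25·0.8696) ≈ 0.2308
After the link scanner='suspicious': P(spam) = 0.85·0.2308 / (0.85·0.2308 + 0.75·0.7692) ≈ 0.2537
After the link scanner='clean': P(spam) = 0.15·0.2537 / (0.15·0.2537 + 0.25·0.7463) ≈ 0.1694
After a keyword filter='flag': P(spam) = 0.5·0.1694 / (0.5·0.1694 + 0.25·0.8306) ≈ 0.2898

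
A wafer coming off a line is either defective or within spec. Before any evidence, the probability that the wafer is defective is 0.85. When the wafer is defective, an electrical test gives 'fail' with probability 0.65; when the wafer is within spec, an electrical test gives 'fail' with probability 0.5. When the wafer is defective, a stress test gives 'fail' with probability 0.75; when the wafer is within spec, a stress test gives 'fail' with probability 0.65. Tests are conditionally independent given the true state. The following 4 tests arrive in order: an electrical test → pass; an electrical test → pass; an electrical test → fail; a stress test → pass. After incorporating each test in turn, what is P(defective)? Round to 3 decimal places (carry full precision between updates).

0.721

After an electrical test='pass': P(defective) = 0.35·0.8500 / (0.35·0.8500 + 0.5·0.1500) ≈ 0.7987
After an electrical test='pass': P(defective) = 0.35·0.7987 / (0.35·0.7987 + 0.5·0.2013) ≈ 0.7352
After an electrical test='fail': P(defective) = 0.65·0.7352 / (0.65·0.7352 + 0.5·0.2648) ≈ 0.7831
After a stress test='pass': P(defective) = 0.25·0.7831 / (0.25·0.7831 + 0.35·0.2169) ≈ 0.7205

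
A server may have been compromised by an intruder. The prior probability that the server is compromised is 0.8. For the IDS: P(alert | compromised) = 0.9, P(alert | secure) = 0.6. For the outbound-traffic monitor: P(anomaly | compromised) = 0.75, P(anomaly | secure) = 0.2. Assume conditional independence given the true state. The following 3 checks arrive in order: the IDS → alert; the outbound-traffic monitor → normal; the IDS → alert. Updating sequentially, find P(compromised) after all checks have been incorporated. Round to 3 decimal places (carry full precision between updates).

After the IDS='alert': P(compromised) = 0.9·0.8000 / (0.9·0.8000 + 0.6·0.2000) ≈ 0.8571
After the outbound-traffic monitor='normal': P(compromised) = 0.25·0.8571 / (0.25·0.8571 + 0.8·0.1429) ≈ 0.6522
After the IDS='alert': P(compromised) = 0.9·0.6522 / (0.9·0.6522 + 0.6·0.3478) ≈ 0.7377

0.738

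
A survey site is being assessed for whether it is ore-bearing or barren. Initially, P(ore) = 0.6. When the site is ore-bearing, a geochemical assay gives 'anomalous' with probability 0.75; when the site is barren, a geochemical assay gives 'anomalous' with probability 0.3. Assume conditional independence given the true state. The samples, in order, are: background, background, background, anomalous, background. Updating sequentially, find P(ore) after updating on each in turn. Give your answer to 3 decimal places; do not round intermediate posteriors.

0.058

After 'background': P(ore) = 0.25·0.6000 / (0.25·0.6000 + 0.7·0.4000) ≈ 0.3488
After 'background': P(ore) = 0.25·0.3488 / (0.25·0.3488 + 0.7·0.6512) ≈ 0.1606
After 'background': P(ore) = 0.25·0.1606 / (0.25·0.1606 + 0.7·0.8394) ≈ 0.0640
After 'anomalous': P(ore) = 0.75·0.0640 / (0.75·0.0640 + 0.3·0.9360) ≈ 0.1459
After 'background': P(ore) = 0.25·0.1459 / (0.25·0.1459 + 0.7·0.8541) ≈ 0.0575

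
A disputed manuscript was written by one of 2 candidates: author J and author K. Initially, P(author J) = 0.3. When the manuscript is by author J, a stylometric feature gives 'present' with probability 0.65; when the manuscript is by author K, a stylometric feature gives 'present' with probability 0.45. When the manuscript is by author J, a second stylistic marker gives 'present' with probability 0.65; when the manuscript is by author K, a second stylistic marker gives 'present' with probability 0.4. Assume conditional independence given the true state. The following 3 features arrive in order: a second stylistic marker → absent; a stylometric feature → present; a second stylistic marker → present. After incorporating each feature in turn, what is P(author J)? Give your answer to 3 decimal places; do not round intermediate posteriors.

0.370

After a second stylistic marker='absent': P(author J) = 0.35·0.3000 / (0.35·0.3000 + 0.6·0.7000) ≈ 0.2000
After a stylometric feature='present': P(author J) = 0.65·0.2000 / (0.65·0.2000 + 0.45·0.8000) ≈ 0.2653
After a second stylistic marker='present': P(author J) = 0.65·0.2653 / (0.65·0.2653 + 0.4·0.7347) ≈ 0.3698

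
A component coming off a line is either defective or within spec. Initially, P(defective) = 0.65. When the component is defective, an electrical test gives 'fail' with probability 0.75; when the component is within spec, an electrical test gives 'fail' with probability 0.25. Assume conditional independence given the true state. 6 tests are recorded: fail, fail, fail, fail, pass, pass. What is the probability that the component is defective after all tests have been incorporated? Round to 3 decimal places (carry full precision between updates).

Apply Bayes' rule sequentially, carrying P(defective) forward.
After 'fail': P(defective) = 0.75·0.6500 / (0.75·0.6500 + 0.25·0.3500) ≈ 0.8478
After 'fail': P(defective) = 0.75·0.8478 / (0.75·0.8478 + 0.25·0.1522) ≈ 0.9435
After 'fail': P(defective) = 0.75·0.9435 / (0.75·0.9435 + 0.25·0.0565) ≈ 0.9804
After 'fail': P(defective) = 0.75·0.9804 / (0.75·0.9804 + 0.25·0.0196) ≈ 0.9934
After 'pass': P(defective) = 0.25·0.9934 / (0.25·0.9934 + 0.75·0.0066) ≈ 0.9804
After 'pass': P(defective) = 0.25·0.9804 / (0.25·0.9804 + 0.75·0.0196) ≈ 0.9435

0.944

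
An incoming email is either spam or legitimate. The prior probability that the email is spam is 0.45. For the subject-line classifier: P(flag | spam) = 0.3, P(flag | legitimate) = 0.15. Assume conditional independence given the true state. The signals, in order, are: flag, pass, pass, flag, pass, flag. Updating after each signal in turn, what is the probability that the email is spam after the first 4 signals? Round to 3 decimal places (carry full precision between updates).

After 'flag': P(spam) = 0.3·0.4500 / (0.3·0.4500 + 0.15·0.5500) ≈ 0.6207
After 'pass': P(spam) = 0.7·0.6207 / (0.7·0.6207 + 0.85·0.3793) ≈ 0.5740
After 'pass': P(spam) = 0.7·0.5740 / (0.7·0.5740 + 0.85·0.4260) ≈ 0.5260
After 'flag': P(spam) = 0.3·0.5260 / (0.3·0.5260 + 0.15·0.4740) ≈ 0.6894

0.689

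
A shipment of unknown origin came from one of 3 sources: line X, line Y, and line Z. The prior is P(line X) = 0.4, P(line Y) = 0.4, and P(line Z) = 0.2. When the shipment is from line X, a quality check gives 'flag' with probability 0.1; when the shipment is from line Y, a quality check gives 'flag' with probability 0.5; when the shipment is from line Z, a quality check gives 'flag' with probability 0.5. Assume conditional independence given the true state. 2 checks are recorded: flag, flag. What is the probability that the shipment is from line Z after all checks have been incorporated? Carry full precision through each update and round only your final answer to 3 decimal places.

After 'flag': normaliser = 0.1·0.4000 + 0.5·0.4000 + 0.5·0.2000; P(line X) ≈ 0.1176, P(line Y) ≈ 0.5882, P(line Z) ≈ 0.2941
After 'flag': normaliser = 0.1·0.1176 + 0.5·0.5882 + 0.5·0.2941; P(line X) ≈ 0.0260, P(line Y) ≈ 0.6494, P(line Z) ≈ 0.3247

0.325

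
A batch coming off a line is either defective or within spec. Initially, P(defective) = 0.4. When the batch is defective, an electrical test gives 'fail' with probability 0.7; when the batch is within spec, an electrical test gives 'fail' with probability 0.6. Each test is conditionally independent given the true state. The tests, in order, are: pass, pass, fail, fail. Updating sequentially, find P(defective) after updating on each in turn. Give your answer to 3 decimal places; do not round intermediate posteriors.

0.338

After 'pass': P(defective) = 0.3·0.4000 / (0.3·0.4000 + 0.4·0.6000) ≈ 0.3333
After 'pass': P(defective) = 0.3·0.3333 / (0.3·0.3333 + 0.4·0.6667) ≈ 0.2727
After 'fail': P(defective) = 0.7·0.2727 / (0.7·0.2727 + 0.6·0.7273) ≈ 0.3043
After 'fail': P(defective) = 0.7·0.3043 / (0.7·0.3043 + 0.6·0.6957) ≈ 0.3379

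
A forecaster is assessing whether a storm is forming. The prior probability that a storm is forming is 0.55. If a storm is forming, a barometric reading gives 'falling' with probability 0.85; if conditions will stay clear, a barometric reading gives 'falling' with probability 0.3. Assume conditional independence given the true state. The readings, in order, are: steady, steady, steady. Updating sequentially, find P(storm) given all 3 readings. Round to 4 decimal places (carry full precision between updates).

Each posterior becomes the prior for the next update.
After 'steady': P(storm) = 0.15·0.5500 / (0.15·0.5500 + 0.7·0.4500) ≈ 0.2075
After 'steady': P(storm) = 0.15·0.2075 / (0.15·0.2075 + 0.7·0.7925) ≈ 0.0531
After 'steady': P(storm) = 0.15·0.0531 / (0.15·0.0531 + 0.7·0.9469) ≈ 0.0119

0.0119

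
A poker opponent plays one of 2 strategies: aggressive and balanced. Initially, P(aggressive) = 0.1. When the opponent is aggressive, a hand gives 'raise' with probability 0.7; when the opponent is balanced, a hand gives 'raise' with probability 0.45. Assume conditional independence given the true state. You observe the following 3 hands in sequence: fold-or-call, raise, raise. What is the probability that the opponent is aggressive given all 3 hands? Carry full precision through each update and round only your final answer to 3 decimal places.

0.128

After 'fold-or-call': P(aggressive) = 0.3·0.1000 / (0.3·0.1000 + 0.55·0.9000) ≈ 0.0571
After 'raise': P(aggressive) = 0.7·0.0571 / (0.7·0.0571 + 0.45·0.9429) ≈ 0.0862
After 'raise': P(aggressive) = 0.7·0.0862 / (0.7·0.0862 + 0.45·0.9138) ≈ 0.1279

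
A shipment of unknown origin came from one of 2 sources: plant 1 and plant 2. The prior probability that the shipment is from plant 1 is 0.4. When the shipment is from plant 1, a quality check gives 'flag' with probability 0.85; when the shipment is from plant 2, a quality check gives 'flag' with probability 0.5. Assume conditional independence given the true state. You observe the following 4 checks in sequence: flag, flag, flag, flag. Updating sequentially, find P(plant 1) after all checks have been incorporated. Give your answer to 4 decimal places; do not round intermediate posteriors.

After 'flag': P(plant 1) = 0.85·0.4000 / (0.85·0.4000 + 0.5·0.6000) ≈ 0.5312
After 'flag': P(plant 1) = 0.85·0.5312 / (0.85·0.5312 + 0.5·0.4688) ≈ 0.6583
After 'flag': P(plant 1) = 0.85·0.6583 / (0.85·0.6583 + 0.5·0.3417) ≈ 0.7661
After 'flag': P(plant 1) = 0.85·0.7661 / (0.85·0.7661 + 0.5·0.2339) ≈ 0.8477

0.8477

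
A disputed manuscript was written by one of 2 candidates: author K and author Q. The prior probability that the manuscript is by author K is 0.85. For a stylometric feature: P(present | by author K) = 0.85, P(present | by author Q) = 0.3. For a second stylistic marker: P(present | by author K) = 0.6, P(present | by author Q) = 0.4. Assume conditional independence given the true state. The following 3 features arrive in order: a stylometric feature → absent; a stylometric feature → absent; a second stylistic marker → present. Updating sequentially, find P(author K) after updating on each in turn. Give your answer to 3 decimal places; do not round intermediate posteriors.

Each posterior becomes the prior for the next update.
After a stylometric feature='absent': P(author K) = 0.15·0.8500 / (0.15·0.8500 + 0.7·0.1500) ≈ 0.5484
After a stylometric feature='absent': P(author K) = 0.15·0.5484 / (0.15·0.5484 + 0.7·0.4516) ≈ 0.2065
After a second stylistic marker='present': P(author K) = 0.6·0.2065 / (0.6·0.2065 + 0.4·0.7935) ≈ 0.2807

0.281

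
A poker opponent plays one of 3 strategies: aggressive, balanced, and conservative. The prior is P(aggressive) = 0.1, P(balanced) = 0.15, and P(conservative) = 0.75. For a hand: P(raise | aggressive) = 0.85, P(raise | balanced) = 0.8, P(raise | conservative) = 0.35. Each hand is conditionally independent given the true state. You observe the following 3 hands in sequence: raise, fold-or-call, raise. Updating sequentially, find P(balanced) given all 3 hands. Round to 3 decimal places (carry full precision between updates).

0.214

After 'raise': normaliser = 0.85·0.1000 + 0.8·0.1500 + 0.35·0.7500; P(aggressive) ≈ 0.1818, P(balanced) ≈ 0.2567, P(conservative) ≈ 0.5615
After 'fold-or-call': normaliser = 0.15·0.1818 + 0.2·0.2567 + 0.65·0.5615; P(aggressive) ≈ 0.0615, P(balanced) ≈ 0.1157, P(conservative) ≈ 0.8228
After 'raise': normaliser = 0.85·0.0615 + 0.8·0.1157 + 0.35·0.8228; P(aggressive) ≈ 0.1207, P(balanced) ≈ 0.2139, P(conservative) ≈ 0.6653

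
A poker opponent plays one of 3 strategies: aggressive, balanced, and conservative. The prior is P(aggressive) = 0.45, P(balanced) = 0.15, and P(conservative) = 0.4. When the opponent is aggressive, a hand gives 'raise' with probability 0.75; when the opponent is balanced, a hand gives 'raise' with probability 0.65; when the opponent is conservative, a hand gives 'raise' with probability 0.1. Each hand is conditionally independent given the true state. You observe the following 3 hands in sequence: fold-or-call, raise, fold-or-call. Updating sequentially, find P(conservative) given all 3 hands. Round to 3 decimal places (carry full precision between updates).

After 'fold-or-call': normaliser = 0.25·0.4500 + 0.35·0.1500 + 0.9·0.4000; P(aggressive) ≈ 0.2143, P(balanced) ≈ 0.1000, P(conservative) ≈ 0.6857
After 'raise': normaliser = 0.75·0.2143 + 0.65·0.1000 + 0.1·0.6857; P(aggressive) ≈ 0.5461, P(balanced) ≈ 0.2209, P(conservative) ≈ 0.2330
After 'fold-or-call': normaliser = 0.25·0.5461 + 0.35·0.2209 + 0.9·0.2330; P(aggressive) ≈ 0.3223, P(balanced) ≈ 0.1825, P(conservative) ≈ 0.4951

0.495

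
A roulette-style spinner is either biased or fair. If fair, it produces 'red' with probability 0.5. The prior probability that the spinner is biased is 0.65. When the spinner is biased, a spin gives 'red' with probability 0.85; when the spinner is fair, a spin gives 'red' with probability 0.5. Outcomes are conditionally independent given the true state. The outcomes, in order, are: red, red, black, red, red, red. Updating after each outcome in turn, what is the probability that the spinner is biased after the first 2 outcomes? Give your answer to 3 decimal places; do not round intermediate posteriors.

0.843

After 'red': P(biased) = 0.85·0.6500 / (0.85·0.6500 + 0.5·0.3500) ≈ 0.7595
After 'red': P(biased) = 0.85·0.7595 / (0.85·0.7595 + 0.5·0.2405) ≈ 0.8429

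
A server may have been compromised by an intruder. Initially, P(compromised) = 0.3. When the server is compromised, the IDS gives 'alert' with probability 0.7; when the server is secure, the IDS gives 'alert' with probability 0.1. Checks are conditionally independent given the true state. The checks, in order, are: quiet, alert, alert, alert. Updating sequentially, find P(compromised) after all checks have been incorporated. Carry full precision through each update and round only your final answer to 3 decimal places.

After 'quiet': P(compromised) = 0.3·0.3000 / (0.3·0.3000 + 0.9·0.7000) ≈ 0.1250
After 'alert': P(compromised) = 0.7·0.1250 / (0.7·0.1250 + 0.1·0.8750) ≈ 0.5000
After 'alert': P(compromised) = 0.7·0.5000 / (0.7·0.5000 + 0.1·0.5000) ≈ 0.8750
After 'alert': P(compromised) = 0.7·0.8750 / (0.7·0.8750 + 0.1·0.1250) ≈ 0.9800

0.980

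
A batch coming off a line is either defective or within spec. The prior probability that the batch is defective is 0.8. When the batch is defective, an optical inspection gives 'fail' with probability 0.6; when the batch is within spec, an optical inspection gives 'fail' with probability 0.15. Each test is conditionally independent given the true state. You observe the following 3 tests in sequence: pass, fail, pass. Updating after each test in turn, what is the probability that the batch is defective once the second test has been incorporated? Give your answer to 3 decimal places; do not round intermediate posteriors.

0.883

After 'pass': P(defective) = 0.4·0.8000 / (0.4·0.8000 + 0.85·0.2000) ≈ 0.6531
After 'fail': P(defective) = 0.6·0.6531 / (0.6·0.6531 + 0.15·0.3469) ≈ 0.8828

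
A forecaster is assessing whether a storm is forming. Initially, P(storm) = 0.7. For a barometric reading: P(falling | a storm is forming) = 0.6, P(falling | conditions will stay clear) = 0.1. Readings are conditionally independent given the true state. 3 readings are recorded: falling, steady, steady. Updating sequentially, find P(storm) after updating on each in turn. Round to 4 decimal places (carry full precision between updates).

After 'falling': P(storm) = 0.6·0.7000 / (0.6·0.7000 + 0.1·0.3000) ≈ 0.9333
After 'steady': P(storm) = 0.4·0.9333 / (0.4·0.9333 + 0.9·0.0667) ≈ 0.8615
After 'steady': P(storm) = 0.4·0.8615 / (0.4·0.8615 + 0.9·0.1385) ≈ 0.7344

0.7344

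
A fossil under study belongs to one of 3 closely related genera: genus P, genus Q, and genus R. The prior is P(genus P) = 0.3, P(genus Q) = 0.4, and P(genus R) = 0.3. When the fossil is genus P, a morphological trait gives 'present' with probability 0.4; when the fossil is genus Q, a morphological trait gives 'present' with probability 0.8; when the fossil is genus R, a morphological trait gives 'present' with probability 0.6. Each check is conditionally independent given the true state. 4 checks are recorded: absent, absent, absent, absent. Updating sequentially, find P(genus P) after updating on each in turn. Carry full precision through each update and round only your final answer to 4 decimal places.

0.8237

After 'absent': normaliser = 0.6·0.3000 + 0.2·0.4000 + 0.4·0.3000; P(genus P) ≈ 0.4737, P(genus Q) ≈ 0.2105, P(genus R) ≈ 0.3158
After 'absent': normaliser = 0.6·0.4737 + 0.2·0.2105 + 0.4·0.3158; P(genus P) ≈ 0.6279, P(genus Q) ≈ 0.0930, P(genus R) ≈ 0.2791
After 'absent': normaliser = 0.6·0.6279 + 0.2·0.0930 + 0.4·0.2791; P(genus P) ≈ 0.7431, P(genus Q) ≈ 0.0367, P(genus R) ≈ 0.2202
After 'absent': normaliser = 0.6·0.7431 + 0.2·0.0367 + 0.4·0.2202; P(genus P) ≈ 0.8237, P(genus Q) ≈ 0.0136, P(genus R) ≈ 0.1627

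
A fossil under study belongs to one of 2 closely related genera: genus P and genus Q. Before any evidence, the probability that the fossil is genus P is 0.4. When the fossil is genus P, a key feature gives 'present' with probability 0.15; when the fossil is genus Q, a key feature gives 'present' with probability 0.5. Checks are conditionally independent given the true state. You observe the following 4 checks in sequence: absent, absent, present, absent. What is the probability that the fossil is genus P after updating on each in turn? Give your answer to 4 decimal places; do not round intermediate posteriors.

0.4956

After 'absent': P(genus P) = 0.85·0.4000 / (0.85·0.4000 + 0.5·0.6000) ≈ 0.5312
After 'absent': P(genus P) = 0.85·0.5312 / (0.85·0.5312 + 0.5·0.4688) ≈ 0.6583
After 'present': P(genus P) = 0.15·0.6583 / (0.15·0.6583 + 0.5·0.3417) ≈ 0.3663
After 'absent': P(genus P) = 0.85·0.3663 / (0.85·0.3663 + 0.5·0.6337) ≈ 0.4956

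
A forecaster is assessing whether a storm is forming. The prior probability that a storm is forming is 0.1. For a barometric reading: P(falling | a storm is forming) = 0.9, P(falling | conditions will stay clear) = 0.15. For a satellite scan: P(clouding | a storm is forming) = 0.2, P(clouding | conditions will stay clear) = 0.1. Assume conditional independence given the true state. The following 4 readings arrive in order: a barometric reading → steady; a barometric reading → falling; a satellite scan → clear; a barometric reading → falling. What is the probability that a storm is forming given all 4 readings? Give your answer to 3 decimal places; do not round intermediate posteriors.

Each posterior becomes the prior for the next update.
After a barometric reading='steady': P(storm) = 0.1·0.1000 / (0.1·0.1000 + 0.85·0.9000) ≈ 0.0129
After a barometric reading='falling': P(storm) = 0.9·0.0129 / (0.9·0.0129 + 0.15·0.9871) ≈ 0.0727
After a satellite scan='clear': P(storm) = 0.8·0.0727 / (0.8·0.0727 + 0.9·0.9273) ≈ 0.0652
After a barometric reading='falling': P(storm) = 0.9·0.0652 / (0.9·0.0652 + 0.15·0.9348) ≈ 0.2949

0.295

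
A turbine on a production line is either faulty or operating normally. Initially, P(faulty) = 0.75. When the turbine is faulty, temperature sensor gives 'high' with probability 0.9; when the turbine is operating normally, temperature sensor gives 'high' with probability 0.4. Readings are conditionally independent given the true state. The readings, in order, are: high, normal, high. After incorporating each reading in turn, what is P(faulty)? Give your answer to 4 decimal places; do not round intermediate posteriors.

After 'high': P(faulty) = 0.9·0.7500 / (0.9·0.7500 + 0.4·0.2500) ≈ 0.8710
After 'normal': P(faulty) = 0.1·0.8710 / (0.1·0.8710 + 0.6·0.1290) ≈ 0.5294
After 'high': P(faulty) = 0.9·0.5294 / (0.9·0.5294 + 0.4·0.4706) ≈ 0.7168

0.7168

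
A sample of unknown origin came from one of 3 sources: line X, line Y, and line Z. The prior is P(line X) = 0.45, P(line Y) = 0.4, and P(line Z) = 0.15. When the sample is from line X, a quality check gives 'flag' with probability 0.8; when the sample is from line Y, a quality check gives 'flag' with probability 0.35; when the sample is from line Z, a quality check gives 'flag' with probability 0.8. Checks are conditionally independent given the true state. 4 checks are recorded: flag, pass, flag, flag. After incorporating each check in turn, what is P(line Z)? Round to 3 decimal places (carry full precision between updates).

Each posterior becomes the prior for the next update.
After 'flag': normaliser = 0.8·0.4500 + 0.35·0.4000 + 0.8·0.1500; P(line X) ≈ 0.5806, P(line Y) ≈ 0.2258, P(line Z) ≈ 0.1935
After 'pass': normaliser = 0.2·0.5806 + 0.65·0.2258 + 0.2·0.1935; P(line X) ≈ 0.3850, P(line Y) ≈ 0.4866, P(line Z) ≈ 0.1283
After 'flag': normaliser = 0.8·0.3850 + 0.35·0.4866 + 0.8·0.1283; P(line X) ≈ 0.5301, P(line Y) ≈ 0.2931, P(line Z) ≈ 0.1767
After 'flag': normaliser = 0.8·0.5301 + 0.35·0.2931 + 0.8·0.1767; P(line X) ≈ 0.6348, P(line Y) ≈ 0.1536, P(line Z) ≈ 0.2116

0.212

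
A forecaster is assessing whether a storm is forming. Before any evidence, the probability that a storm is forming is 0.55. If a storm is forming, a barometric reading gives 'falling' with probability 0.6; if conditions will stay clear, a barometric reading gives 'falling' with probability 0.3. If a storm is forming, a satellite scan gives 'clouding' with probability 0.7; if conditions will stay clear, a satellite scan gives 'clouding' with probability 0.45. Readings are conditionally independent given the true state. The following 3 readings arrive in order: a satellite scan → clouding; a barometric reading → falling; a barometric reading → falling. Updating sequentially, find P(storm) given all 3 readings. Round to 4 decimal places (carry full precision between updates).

0.8838

Apply Bayes' rule sequentially, carrying P(storm) forward.
After a satellite scan='clouding': P(storm) = 0.7·0.5500 / (0.7·0.5500 + 0.45·0.4500) ≈ 0.6553
After a barometric reading='falling': P(storm) = 0.6·0.6553 / (0.6·0.6553 + 0.3·0.3447) ≈ 0.7918
After a barometric reading='falling': P(storm) = 0.6·0.7918 / (0.6·0.7918 + 0.3·0.2082) ≈ 0.8838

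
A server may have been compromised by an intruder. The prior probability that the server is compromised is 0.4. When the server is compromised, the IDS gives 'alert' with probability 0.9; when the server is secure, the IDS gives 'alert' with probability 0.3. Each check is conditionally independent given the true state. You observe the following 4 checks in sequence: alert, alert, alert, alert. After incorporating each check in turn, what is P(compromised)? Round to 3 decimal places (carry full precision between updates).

After 'alert': P(compromised) = 0.9·0.4000 / (0.9·0.4000 + 0.3·0.6000) ≈ 0.6667
After 'alert': P(compromised) = 0.9·0.6667 / (0.9·0.6667 + 0.3·0.3333) ≈ 0.8571
After 'alert': P(compromised) = 0.9·0.8571 / (0.9·0.8571 + 0.3·0.1429) ≈ 0.9474
After 'alert': P(compromised) = 0.9·0.9474 / (0.9·0.9474 + 0.3·0.0526) ≈ 0.9818

0.982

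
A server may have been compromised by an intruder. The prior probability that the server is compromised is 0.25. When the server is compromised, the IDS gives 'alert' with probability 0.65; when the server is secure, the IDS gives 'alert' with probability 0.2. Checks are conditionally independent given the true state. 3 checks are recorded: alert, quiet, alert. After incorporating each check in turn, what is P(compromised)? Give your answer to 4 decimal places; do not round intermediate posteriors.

After 'alert': P(compromised) = 0.65·0.2500 / (0.65·0.2500 + 0.2·0.7500) ≈ 0.5200
After 'quiet': P(compromised) = 0.35·0.5200 / (0.35·0.5200 + 0.8·0.4800) ≈ 0.3216
After 'alert': P(compromised) = 0.65·0.3216 / (0.65·0.3216 + 0.2·0.6784) ≈ 0.6064

0.6064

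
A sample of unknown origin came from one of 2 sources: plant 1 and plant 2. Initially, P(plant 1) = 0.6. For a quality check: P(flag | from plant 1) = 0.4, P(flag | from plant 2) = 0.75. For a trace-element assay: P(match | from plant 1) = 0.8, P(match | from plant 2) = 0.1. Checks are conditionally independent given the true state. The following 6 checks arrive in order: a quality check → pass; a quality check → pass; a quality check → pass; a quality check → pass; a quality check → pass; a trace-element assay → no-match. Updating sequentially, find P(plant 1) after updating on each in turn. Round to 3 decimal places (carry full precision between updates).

0.964

After a quality check='pass': P(plant 1) = 0.6·0.6000 / (0.6·0.6000 + 0.25·0.4000) ≈ 0.7826
After a quality check='pass': P(plant 1) = 0.6·0.7826 / (0.6·0.7826 + 0.25·0.2174) ≈ 0.8963
After a quality check='pass': P(plant 1) = 0.6·0.8963 / (0.6·0.8963 + 0.25·0.1037) ≈ 0.9540
After a quality check='pass': P(plant 1) = 0.6·0.9540 / (0.6·0.9540 + 0.25·0.0460) ≈ 0.9803
After a quality check='pass': P(plant 1) = 0.6·0.9803 / (0.6·0.9803 + 0.25·0.0197) ≈ 0.9917
After a trace-element assay='no-match': P(plant 1) = 0.2·0.9917 / (0.2·0.9917 + 0.9·0.0083) ≈ 0.9637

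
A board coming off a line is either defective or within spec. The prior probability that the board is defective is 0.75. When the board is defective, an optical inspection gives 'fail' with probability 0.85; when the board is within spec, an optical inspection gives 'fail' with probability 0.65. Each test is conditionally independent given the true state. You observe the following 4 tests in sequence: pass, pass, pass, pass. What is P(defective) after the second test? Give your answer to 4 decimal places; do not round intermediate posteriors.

After 'pass': P(defective) = 0.15·0.7500 / (0.15·0.7500 + 0.35·0.2500) ≈ 0.5625
After 'pass': P(defective) = 0.15·0.5625 / (0.15·0.5625 + 0.35·0.4375) ≈ 0.3553

0.3553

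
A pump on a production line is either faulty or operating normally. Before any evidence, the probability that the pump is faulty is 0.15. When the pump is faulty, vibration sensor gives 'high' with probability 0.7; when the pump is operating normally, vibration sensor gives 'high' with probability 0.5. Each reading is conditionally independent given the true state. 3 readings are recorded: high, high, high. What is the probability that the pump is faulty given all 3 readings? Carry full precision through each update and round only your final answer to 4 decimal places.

After 'high': P(faulty) = 0.7·0.1500 / (0.7·0.1500 + 0.5·0.8500) ≈ 0.1981
After 'high': P(faulty) = 0.7·0.1981 / (0.7·0.1981 + 0.5·0.8019) ≈ 0.2570
After 'high': P(faulty) = 0.7·0.2570 / (0.7·0.2570 + 0.5·0.7430) ≈ 0.3263

0.3263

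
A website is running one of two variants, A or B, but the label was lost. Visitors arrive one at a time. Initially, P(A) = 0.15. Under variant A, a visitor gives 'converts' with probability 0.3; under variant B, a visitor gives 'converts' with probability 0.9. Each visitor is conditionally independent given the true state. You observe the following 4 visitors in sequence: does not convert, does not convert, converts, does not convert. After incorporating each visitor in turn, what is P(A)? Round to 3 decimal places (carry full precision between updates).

0.953

After 'does not convert': P(A) = 0.7·0.1500 / (0.7·0.1500 + 0.1·0.8500) ≈ 0.5526
After 'does not convert': P(A) = 0.7·0.5526 / (0.7·0.5526 + 0.1·0.4474) ≈ 0.8963
After 'converts': P(A) = 0.3·0.8963 / (0.3·0.8963 + 0.9·0.1037) ≈ 0.7424
After 'does not convert': P(A) = 0.7·0.7424 / (0.7·0.7424 + 0.1·0.2576) ≈ 0.9528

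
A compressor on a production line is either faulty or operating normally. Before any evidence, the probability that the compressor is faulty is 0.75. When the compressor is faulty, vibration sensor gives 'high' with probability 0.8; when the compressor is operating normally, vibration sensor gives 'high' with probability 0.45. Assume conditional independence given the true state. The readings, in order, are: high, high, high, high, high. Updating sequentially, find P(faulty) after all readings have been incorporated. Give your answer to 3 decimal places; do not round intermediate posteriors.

0.982

Apply Bayes' rule sequentially, carrying P(faulty) forward.
After 'high': P(faulty) = 0.8·0.7500 / (0.8·0.7500 + 0.45·0.2500) ≈ 0.8421
After 'high': P(faulty) = 0.8·0.8421 / (0.8·0.8421 + 0.45·0.1579) ≈ 0.9046
After 'high': P(faulty) = 0.8·0.9046 / (0.8·0.9046 + 0.45·0.0954) ≈ 0.9440
After 'high': P(faulty) = 0.8·0.9440 / (0.8·0.9440 + 0.45·0.0560) ≈ 0.9677
After 'high': P(faulty) = 0.8·0.9677 / (0.8·0.9677 + 0.45·0.0323) ≈ 0.9816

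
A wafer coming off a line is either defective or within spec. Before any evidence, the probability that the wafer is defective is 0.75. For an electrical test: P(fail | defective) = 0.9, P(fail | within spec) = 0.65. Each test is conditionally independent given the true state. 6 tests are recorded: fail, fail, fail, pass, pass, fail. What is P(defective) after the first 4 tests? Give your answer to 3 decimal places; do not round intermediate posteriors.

Each posterior becomes the prior for the next update.
After 'fail': P(defective) = 0.9·0.7500 / (0.9·0.7500 + 0.65·0.2500) ≈ 0.8060
After 'fail': P(defective) = 0.9·0.8060 / (0.9·0.8060 + 0.65·0.1940) ≈ 0.8519
After 'fail': P(defective) = 0.9·0.8519 / (0.9·0.8519 + 0.65·0.1481) ≈ 0.8884
After 'pass': P(defective) = 0.1·0.8884 / (0.1·0.8884 + 0.35·0.1116) ≈ 0.6947

0.695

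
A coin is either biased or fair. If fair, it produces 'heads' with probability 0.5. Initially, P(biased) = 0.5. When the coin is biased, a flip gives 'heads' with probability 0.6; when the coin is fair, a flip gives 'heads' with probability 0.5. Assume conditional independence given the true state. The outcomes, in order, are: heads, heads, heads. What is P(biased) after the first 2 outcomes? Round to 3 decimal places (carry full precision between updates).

0.590

After 'heads': P(biased) = 0.6·0.5000 / (0.6·0.5000 + 0.5·0.5000) ≈ 0.5455
After 'heads': P(biased) = 0.6·0.5455 / (0.6·0.5455 + 0.5·0.4545) ≈ 0.5902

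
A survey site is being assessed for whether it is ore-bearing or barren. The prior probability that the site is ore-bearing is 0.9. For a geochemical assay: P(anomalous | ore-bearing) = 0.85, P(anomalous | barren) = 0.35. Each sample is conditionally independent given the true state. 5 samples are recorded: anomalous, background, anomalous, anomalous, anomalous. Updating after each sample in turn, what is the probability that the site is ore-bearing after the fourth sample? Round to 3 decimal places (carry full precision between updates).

0.967

After 'anomalous': P(ore) = 0.85·0.9000 / (0.85·0.9000 + 0.35·0.1000) ≈ 0.9563
After 'background': P(ore) = 0.15·0.9563 / (0.15·0.9563 + 0.65·0.0437) ≈ 0.8345
After 'anomalous': P(ore) = 0.85·0.8345 / (0.85·0.8345 + 0.35·0.1655) ≈ 0.9245
After 'anomalous': P(ore) = 0.85·0.9245 / (0.85·0.9245 + 0.35·0.0755) ≈ 0.9675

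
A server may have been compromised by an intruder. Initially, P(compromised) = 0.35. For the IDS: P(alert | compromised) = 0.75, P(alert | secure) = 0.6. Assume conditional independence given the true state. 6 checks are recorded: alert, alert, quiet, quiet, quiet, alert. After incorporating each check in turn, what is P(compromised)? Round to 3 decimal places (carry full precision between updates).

0.204

After 'alert': P(compromised) = 0.75·0.3500 / (0.75·0.3500 + 0.6·0.6500) ≈ 0.4023
After 'alert': P(compromised) = 0.75·0.4023 / (0.75·0.4023 + 0.6·0.5977) ≈ 0.4569
After 'quiet': P(compromised) = 0.25·0.4569 / (0.25·0.4569 + 0.4·0.5431) ≈ 0.3446
After 'quiet': P(compromised) = 0.25·0.3446 / (0.25·0.3446 + 0.4·0.6554) ≈ 0.2474
After 'quiet': P(compromised) = 0.25·0.2474 / (0.25·0.2474 + 0.4·0.7526) ≈ 0.1704
After 'alert': P(compromised) = 0.75·0.1704 / (0.75·0.1704 + 0.6·0.8296) ≈ 0.2043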